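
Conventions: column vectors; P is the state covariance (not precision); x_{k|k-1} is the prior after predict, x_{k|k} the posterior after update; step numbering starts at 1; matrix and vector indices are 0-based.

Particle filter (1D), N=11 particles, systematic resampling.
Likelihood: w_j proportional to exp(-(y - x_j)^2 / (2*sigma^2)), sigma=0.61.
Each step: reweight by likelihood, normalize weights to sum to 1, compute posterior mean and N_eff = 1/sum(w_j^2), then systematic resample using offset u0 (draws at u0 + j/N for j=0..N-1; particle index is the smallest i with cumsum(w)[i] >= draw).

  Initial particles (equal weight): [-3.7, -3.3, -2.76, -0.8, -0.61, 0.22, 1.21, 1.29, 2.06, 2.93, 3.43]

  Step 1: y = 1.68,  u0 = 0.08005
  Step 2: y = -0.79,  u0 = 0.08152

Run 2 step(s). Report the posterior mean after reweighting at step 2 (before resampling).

step 1: w=[0.0000, 0.0000, 0.0000, 0.0001, 0.0003, 0.0221, 0.2882, 0.3161, 0.3194, 0.0475, 0.0063]  mean=1.5798  Neff=3.4755  idx=[6, 6, 6, 7, 7, 7, 7, 8, 8, 8, 9]
step 2: w=[0.1788, 0.1788, 0.1788, 0.1153, 0.1153, 0.1153, 0.1153, 0.0007, 0.0007, 0.0007, 0.0000]  mean=1.2487  Neff=6.7038  idx=[0, 0, 1, 1, 2, 2, 3, 4, 5, 6, 6]

post_mean = 1.2487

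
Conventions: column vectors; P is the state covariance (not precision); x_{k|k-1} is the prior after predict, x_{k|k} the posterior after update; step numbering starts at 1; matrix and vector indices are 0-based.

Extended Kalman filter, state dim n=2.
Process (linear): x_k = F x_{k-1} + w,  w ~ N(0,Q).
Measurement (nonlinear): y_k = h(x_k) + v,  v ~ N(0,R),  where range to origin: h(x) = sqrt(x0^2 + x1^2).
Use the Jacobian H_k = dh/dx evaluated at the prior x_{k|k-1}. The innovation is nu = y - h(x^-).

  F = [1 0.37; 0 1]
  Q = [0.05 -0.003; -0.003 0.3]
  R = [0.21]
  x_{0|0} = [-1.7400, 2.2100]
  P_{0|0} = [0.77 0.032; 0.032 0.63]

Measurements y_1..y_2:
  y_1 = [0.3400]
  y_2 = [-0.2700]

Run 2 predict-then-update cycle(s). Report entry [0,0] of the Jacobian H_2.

H_jac[0,0] = -0.6207

step 1: x^-=[-0.9223, 2.2100]  P^-=[0.9299 0.2621; 0.2621 0.9300]  H_jac=[-0.3851 0.9229]  S=[0.9537]  K=[-0.1219; 0.7941]  nu=[-2.0547]  x^+=[-0.6718, 0.5783]  P^+=[0.9158 0.3544; 0.3544 0.3286]
step 2: x^-=[-0.4578, 0.5783]  P^-=[1.2730 0.4730; 0.4730 0.6286]  H_jac=[-0.6207 0.7841]  S=[0.6265]  K=[-0.6692; 0.3181]  nu=[-1.0076]  x^+=[0.2165, 0.2578]  P^+=[0.9924 0.6064; 0.6064 0.5652]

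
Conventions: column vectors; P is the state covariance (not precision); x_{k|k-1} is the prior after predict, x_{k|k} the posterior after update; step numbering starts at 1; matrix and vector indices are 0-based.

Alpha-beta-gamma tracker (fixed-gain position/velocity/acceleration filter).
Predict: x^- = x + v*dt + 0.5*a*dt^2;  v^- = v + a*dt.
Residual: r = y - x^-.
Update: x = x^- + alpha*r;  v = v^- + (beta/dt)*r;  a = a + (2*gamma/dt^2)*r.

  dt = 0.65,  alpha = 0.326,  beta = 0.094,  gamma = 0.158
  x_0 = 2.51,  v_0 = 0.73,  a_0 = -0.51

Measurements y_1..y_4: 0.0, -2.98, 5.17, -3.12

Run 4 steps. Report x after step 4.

x_post = -3.3781

step 1: x_pred=2.8768  r=-2.8768  x^+=1.9389  v^+=-0.0175  a^+=-2.6616
step 2: x_pred=1.3653  r=-4.3453  x^+=-0.0513  v^+=-2.3760  a^+=-5.9116
step 3: x_pred=-2.8445  r=8.0145  x^+=-0.2318  v^+=-5.0595  a^+=0.0827
step 4: x_pred=-3.5030  r=0.3830  x^+=-3.3781  v^+=-4.9503  a^+=0.3691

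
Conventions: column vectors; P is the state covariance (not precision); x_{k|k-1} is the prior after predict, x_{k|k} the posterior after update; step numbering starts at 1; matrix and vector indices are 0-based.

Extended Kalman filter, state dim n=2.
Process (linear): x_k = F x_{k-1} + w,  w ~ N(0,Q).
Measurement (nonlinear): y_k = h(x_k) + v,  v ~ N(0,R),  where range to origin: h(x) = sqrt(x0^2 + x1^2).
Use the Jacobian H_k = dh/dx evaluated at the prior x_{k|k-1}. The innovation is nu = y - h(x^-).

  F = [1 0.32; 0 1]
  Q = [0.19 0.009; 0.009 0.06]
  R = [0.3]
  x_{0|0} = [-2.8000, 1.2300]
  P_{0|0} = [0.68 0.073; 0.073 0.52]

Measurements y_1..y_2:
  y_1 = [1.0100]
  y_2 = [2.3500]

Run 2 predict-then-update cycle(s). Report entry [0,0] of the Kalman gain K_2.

K[0,0] = -0.0934

step 1: x^-=[-2.4064, 1.2300]  P^-=[0.9700 0.2484; 0.2484 0.5800]  H_jac=[-0.8904 0.4551]  S=[0.9879]  K=[-0.7599; 0.0433]  nu=[-1.6925]  x^+=[-1.1203, 1.1567]  P^+=[0.3996 0.2809; 0.2809 0.5781]
step 2: x^-=[-0.7502, 1.1567]  P^-=[0.8286 0.4749; 0.4749 0.6381]  H_jac=[-0.5441 0.8390]  S=[0.5609]  K=[-0.0934; 0.4938]  nu=[0.9713]  x^+=[-0.8409, 1.6363]  P^+=[0.8237 0.5008; 0.5008 0.5014]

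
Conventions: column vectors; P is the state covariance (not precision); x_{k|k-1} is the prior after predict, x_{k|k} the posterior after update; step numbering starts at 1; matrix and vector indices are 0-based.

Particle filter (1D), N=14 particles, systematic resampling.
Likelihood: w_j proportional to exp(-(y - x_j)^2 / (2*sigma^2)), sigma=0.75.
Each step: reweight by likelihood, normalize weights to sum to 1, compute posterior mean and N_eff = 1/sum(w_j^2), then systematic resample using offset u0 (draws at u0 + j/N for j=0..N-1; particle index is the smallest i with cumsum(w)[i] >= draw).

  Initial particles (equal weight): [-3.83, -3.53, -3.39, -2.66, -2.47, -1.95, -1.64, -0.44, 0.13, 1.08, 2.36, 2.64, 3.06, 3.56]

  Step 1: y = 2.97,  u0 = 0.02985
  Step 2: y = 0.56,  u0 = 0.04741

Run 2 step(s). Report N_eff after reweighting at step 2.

N_eff = 6.4455

step 1: w=[0.0000, 0.0000, 0.0000, 0.0000, 0.0000, 0.0000, 0.0000, 0.0000, 0.0002, 0.0123, 0.2116, 0.2673, 0.2924, 0.2161]  mean=2.8826  Neff=4.0225  idx=[10, 10, 10, 11, 11, 11, 11, 12, 12, 12, 12, 13, 13, 13]
step 2: w=[0.2076, 0.2076, 0.2076, 0.0790, 0.0790, 0.0790, 0.0790, 0.0143, 0.0143, 0.0143, 0.0143, 0.0012, 0.0012, 0.0012]  mean=2.4930  Neff=6.4455  idx=[0, 0, 0, 1, 1, 1, 2, 2, 2, 3, 4, 5, 6, 9]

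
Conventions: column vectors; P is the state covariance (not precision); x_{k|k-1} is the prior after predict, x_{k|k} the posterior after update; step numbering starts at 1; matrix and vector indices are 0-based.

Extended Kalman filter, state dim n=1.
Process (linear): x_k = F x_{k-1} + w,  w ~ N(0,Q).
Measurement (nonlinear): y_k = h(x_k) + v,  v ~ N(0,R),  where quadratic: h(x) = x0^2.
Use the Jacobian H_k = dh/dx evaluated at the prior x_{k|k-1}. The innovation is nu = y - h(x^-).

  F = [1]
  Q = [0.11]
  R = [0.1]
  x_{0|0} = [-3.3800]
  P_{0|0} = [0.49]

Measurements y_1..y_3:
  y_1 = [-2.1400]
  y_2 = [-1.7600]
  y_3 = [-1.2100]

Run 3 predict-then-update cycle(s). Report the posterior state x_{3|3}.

step 1: x^-=[-3.3800]  P^-=[0.6000]  H_jac=[-6.7600]  S=[27.5186]  K=[-0.1474]  nu=[-13.5644]  x^+=[-1.3807]  P^+=[0.0022]
step 2: x^-=[-1.3807]  P^-=[0.1122]  H_jac=[-2.7614]  S=[0.9554]  K=[-0.3242]  nu=[-3.6664]  x^+=[-0.1920]  P^+=[0.0117]
step 3: x^-=[-0.1920]  P^-=[0.1217]  H_jac=[-0.3840]  S=[0.1179]  K=[-0.3963]  nu=[-1.2469]  x^+=[0.3022]  P^+=[0.1032]

x_post = [0.3022]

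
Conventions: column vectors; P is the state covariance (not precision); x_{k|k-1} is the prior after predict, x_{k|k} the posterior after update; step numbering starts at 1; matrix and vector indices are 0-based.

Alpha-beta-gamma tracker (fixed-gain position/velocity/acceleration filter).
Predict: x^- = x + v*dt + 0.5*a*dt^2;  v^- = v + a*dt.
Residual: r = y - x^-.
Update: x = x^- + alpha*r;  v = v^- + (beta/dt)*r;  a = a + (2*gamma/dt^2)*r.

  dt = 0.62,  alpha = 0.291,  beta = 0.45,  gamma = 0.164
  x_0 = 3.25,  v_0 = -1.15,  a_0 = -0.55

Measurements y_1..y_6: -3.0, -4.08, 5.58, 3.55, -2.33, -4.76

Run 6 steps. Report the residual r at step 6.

resid = -18.2093

step 1: x_pred=2.4313  r=-5.4313  x^+=0.8508  v^+=-5.4331  a^+=-5.1844
step 2: x_pred=-3.5142  r=-0.5658  x^+=-3.6788  v^+=-9.0581  a^+=-5.6672
step 3: x_pred=-10.3841  r=15.9641  x^+=-5.7385  v^+=-0.9849  a^+=7.9546
step 4: x_pred=-4.8203  r=8.3703  x^+=-2.3846  v^+=10.0221  a^+=15.0968
step 5: x_pred=6.7308  r=-9.0608  x^+=4.0941  v^+=12.8058  a^+=7.3654
step 6: x_pred=13.4493  r=-18.2093  x^+=8.1504  v^+=4.1559  a^+=-8.1722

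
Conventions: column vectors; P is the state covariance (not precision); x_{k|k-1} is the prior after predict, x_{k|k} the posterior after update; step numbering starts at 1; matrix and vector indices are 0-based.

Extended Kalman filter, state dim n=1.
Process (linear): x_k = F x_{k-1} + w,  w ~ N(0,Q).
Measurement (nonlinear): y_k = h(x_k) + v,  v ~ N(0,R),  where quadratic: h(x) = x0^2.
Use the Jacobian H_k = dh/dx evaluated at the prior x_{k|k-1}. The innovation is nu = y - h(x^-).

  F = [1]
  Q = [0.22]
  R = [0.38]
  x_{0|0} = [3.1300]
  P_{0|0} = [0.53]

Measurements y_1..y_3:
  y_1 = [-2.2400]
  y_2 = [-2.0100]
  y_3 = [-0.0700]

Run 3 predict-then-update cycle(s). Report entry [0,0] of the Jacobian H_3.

step 1: x^-=[3.1300]  P^-=[0.7500]  H_jac=[6.2600]  S=[29.7707]  K=[0.1577]  nu=[-12.0369]  x^+=[1.2317]  P^+=[0.0096]
step 2: x^-=[1.2317]  P^-=[0.2296]  H_jac=[2.4634]  S=[1.7732]  K=[0.3189]  nu=[-3.5271]  x^+=[0.1068]  P^+=[0.0492]
step 3: x^-=[0.1068]  P^-=[0.2692]  H_jac=[0.2135]  S=[0.3923]  K=[0.1465]  nu=[-0.0814]  x^+=[0.0948]  P^+=[0.2608]

H_jac[0,0] = 0.2135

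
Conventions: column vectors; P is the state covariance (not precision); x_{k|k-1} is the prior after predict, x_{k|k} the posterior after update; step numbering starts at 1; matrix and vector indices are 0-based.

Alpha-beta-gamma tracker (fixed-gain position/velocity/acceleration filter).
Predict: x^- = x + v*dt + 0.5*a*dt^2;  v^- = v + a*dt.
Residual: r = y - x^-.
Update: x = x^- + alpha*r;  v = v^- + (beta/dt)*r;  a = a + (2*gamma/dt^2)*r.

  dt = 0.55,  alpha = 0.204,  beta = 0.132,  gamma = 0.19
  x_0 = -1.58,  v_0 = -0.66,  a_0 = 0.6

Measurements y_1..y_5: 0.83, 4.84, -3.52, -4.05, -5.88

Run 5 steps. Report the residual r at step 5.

resid = -11.8443

step 1: x_pred=-1.8522  r=2.6822  x^+=-1.3051  v^+=0.3137  a^+=3.9694
step 2: x_pred=-0.5321  r=5.3721  x^+=0.5638  v^+=3.7862  a^+=10.7179
step 3: x_pred=4.2673  r=-7.7873  x^+=2.6787  v^+=7.8121  a^+=0.9355
step 4: x_pred=7.1169  r=-11.1669  x^+=4.8388  v^+=5.6466  a^+=-13.0923
step 5: x_pred=5.9643  r=-11.8443  x^+=3.5480  v^+=-4.3967  a^+=-27.9710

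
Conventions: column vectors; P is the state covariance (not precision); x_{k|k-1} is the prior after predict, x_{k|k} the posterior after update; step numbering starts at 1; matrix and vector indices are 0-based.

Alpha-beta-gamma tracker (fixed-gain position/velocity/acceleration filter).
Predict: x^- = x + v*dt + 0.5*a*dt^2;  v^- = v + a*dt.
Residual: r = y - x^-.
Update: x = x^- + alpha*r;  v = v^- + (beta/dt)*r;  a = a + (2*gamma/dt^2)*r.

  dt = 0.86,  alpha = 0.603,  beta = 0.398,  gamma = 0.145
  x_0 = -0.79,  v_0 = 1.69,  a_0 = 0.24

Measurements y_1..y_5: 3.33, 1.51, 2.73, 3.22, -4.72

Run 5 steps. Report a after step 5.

step 1: x_pred=0.7522  r=2.5778  x^+=2.3066  v^+=3.0894  a^+=1.2508
step 2: x_pred=5.4260  r=-3.9160  x^+=3.0647  v^+=2.3528  a^+=-0.2847
step 3: x_pred=4.9828  r=-2.2528  x^+=3.6243  v^+=1.0654  a^+=-1.1680
step 4: x_pred=4.1086  r=-0.8886  x^+=3.5728  v^+=-0.3504  a^+=-1.5165
step 5: x_pred=2.7107  r=-7.4307  x^+=-1.7700  v^+=-5.0934  a^+=-4.4301

a_post = -4.4301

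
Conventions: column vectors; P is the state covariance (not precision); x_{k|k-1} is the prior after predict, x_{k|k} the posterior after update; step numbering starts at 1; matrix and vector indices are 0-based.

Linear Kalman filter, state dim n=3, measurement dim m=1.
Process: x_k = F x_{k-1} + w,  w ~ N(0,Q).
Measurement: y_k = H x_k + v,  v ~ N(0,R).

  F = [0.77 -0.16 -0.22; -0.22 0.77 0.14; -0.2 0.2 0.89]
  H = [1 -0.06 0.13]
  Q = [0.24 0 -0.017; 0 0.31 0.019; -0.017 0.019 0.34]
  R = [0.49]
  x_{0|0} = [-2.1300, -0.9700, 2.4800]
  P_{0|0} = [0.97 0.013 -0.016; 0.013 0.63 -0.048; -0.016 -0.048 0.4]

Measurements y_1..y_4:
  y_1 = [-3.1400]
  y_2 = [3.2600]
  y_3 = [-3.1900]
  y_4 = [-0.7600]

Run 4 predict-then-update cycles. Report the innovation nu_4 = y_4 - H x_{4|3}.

innov = [1.1377]

step 1: x^-=[-2.0305, 0.0689, 2.4392]  P^-=[0.8494 -0.2394 -0.2652; -0.2394 0.7245 0.1753; -0.2652 0.1753 0.7084]  S=[1.3111]  K=[0.6326; -0.1984; -0.1400]  nu=[-1.4225]  x^+=[-2.9303, 0.3511, 2.6384]  P^+=[0.3248 -0.0749 -0.1490; -0.0749 0.6730 0.1389; -0.1490 0.1389 0.6827]
step 2: x^-=[-2.8929, 1.2844, 3.0044]  P^-=[0.5616 -0.2559 -0.3707; -0.2559 0.8026 0.3692; -0.3707 0.3692 1.0292]  S=[1.0004]  K=[0.5285; -0.2560; -0.2590]  nu=[5.8394]  x^+=[0.1933, -0.2103, 1.4921]  P^+=[0.2821 -0.1206 -0.2338; -0.1206 0.7371 0.3029; -0.2338 0.3029 0.9621]
step 3: x^-=[-0.1458, 0.0044, 1.2472]  P^-=[0.6030 -0.3386 -0.5218; -0.3386 0.9001 0.5571; -0.5218 0.5571 1.3435]  S=[1.0152]  K=[0.5471; -0.3154; -0.3749]  nu=[-3.2061]  x^+=[-1.8999, 1.0156, 2.4492]  P^+=[0.2991 -0.1634 -0.3136; -0.1634 0.7991 0.4370; -0.3136 0.4370 1.2009]
step 4: x^-=[-2.1643, 1.5429, 2.7629]  P^-=[0.6732 -0.4215 -0.6643; -0.4215 0.9907 0.7191; -0.6643 0.7191 1.6154]  S=[1.0607]  K=[0.5771; -0.3653; -0.4690]  nu=[1.1377]  x^+=[-1.5077, 1.1273, 2.2293]  P^+=[0.3199 -0.1979 -0.3772; -0.1979 0.8491 0.5374; -0.3772 0.5374 1.3821]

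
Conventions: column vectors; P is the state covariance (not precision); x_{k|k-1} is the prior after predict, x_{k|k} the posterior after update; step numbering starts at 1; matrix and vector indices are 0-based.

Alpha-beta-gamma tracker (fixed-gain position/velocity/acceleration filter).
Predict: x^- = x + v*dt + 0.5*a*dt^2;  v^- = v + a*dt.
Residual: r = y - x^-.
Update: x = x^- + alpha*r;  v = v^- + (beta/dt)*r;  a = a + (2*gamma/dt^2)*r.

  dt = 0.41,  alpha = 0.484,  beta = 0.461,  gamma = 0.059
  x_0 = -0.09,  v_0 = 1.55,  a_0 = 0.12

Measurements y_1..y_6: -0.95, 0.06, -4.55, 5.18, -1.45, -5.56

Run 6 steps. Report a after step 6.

a_post = -3.9811

step 1: x_pred=0.5556  r=-1.5056  x^+=-0.1731  v^+=-0.0937  a^+=-0.9369
step 2: x_pred=-0.2903  r=0.3503  x^+=-0.1207  v^+=-0.0839  a^+=-0.6910
step 3: x_pred=-0.2132  r=-4.3368  x^+=-2.3122  v^+=-5.2435  a^+=-3.7352
step 4: x_pred=-4.7760  r=9.9560  x^+=0.0427  v^+=4.4195  a^+=3.2535
step 5: x_pred=2.1282  r=-3.5782  x^+=0.3963  v^+=1.7302  a^+=0.7418
step 6: x_pred=1.1681  r=-6.7281  x^+=-2.0883  v^+=-5.5306  a^+=-3.9811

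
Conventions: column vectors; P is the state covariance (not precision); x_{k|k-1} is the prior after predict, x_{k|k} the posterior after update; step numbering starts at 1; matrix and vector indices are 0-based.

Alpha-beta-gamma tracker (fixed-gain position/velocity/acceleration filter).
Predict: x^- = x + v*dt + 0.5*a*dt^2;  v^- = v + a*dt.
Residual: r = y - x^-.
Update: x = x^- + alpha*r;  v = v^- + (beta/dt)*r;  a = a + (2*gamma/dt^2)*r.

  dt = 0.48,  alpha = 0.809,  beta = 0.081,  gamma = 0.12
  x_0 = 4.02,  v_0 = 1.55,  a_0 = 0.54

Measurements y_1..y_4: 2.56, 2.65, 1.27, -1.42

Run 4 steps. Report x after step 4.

x_post = -1.0473

step 1: x_pred=4.8262  r=-2.2662  x^+=2.9928  v^+=1.4268  a^+=-1.8206
step 2: x_pred=3.4680  r=-0.8180  x^+=2.8062  v^+=0.4148  a^+=-2.6727
step 3: x_pred=2.6975  r=-1.4275  x^+=1.5426  v^+=-1.1089  a^+=-4.1596
step 4: x_pred=0.5312  r=-1.9512  x^+=-1.0473  v^+=-3.4348  a^+=-6.1921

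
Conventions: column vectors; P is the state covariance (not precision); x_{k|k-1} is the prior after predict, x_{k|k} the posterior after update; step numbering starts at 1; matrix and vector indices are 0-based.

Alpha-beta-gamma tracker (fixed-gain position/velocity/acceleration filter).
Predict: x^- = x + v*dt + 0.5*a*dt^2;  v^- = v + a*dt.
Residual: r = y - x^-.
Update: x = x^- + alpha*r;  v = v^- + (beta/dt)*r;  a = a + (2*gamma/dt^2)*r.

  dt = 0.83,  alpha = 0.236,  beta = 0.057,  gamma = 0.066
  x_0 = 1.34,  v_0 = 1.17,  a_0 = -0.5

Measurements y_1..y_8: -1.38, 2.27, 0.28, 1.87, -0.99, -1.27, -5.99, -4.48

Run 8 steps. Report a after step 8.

step 1: x_pred=2.1389  r=-3.5189  x^+=1.3084  v^+=0.5133  a^+=-1.1743
step 2: x_pred=1.3300  r=0.9400  x^+=1.5519  v^+=-0.3967  a^+=-0.9941
step 3: x_pred=0.8801  r=-0.6001  x^+=0.7385  v^+=-1.2631  a^+=-1.1091
step 4: x_pred=-0.6919  r=2.5619  x^+=-0.0873  v^+=-2.0077  a^+=-0.6182
step 5: x_pred=-1.9667  r=0.9767  x^+=-1.7362  v^+=-2.4538  a^+=-0.4311
step 6: x_pred=-3.9213  r=2.6513  x^+=-3.2956  v^+=-2.6295  a^+=0.0769
step 7: x_pred=-5.4516  r=-0.5384  x^+=-5.5787  v^+=-2.6027  a^+=-0.0262
step 8: x_pred=-7.7480  r=3.2680  x^+=-6.9767  v^+=-2.4000  a^+=0.5999

a_post = 0.5999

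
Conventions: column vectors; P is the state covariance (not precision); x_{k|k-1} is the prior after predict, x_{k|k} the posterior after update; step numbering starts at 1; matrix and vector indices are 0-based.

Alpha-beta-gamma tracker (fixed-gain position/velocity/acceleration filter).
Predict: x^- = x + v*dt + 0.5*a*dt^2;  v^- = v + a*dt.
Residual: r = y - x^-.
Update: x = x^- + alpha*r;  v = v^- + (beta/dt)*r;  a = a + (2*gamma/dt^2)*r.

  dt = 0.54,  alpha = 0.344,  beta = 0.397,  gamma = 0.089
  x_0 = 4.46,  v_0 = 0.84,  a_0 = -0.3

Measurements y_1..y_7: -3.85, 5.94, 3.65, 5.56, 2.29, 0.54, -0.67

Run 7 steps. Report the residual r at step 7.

step 1: x_pred=4.8699  r=-8.7199  x^+=1.8702  v^+=-5.7327  a^+=-5.6228
step 2: x_pred=-2.0452  r=7.9852  x^+=0.7017  v^+=-2.8984  a^+=-0.7484
step 3: x_pred=-0.9726  r=4.6226  x^+=0.6176  v^+=0.0959  a^+=2.0733
step 4: x_pred=0.9717  r=4.5883  x^+=2.5500  v^+=4.5888  a^+=4.8741
step 5: x_pred=5.7386  r=-3.4486  x^+=4.5523  v^+=4.6854  a^+=2.7690
step 6: x_pred=7.4862  r=-6.9462  x^+=5.0967  v^+=1.0740  a^+=-1.4711
step 7: x_pred=5.4621  r=-6.1321  x^+=3.3527  v^+=-4.2287  a^+=-5.2143

resid = -6.1321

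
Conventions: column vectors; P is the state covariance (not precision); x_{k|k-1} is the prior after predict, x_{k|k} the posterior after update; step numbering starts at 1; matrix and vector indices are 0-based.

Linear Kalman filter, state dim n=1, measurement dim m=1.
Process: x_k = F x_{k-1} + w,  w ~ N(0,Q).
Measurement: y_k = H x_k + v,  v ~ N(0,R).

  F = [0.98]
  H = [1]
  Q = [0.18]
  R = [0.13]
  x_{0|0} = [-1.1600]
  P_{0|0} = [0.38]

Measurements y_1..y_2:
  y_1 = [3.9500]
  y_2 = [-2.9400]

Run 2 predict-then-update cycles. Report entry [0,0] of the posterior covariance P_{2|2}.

P_post[0,0] = 0.0889

step 1: x^-=[-1.1368]  P^-=[0.5450]  S=[0.6750]  K=[0.8074]  nu=[5.0868]  x^+=[2.9703]  P^+=[0.1050]
step 2: x^-=[2.9108]  P^-=[0.2808]  S=[0.4108]  K=[0.6835]  nu=[-5.8508]  x^+=[-1.0885]  P^+=[0.0889]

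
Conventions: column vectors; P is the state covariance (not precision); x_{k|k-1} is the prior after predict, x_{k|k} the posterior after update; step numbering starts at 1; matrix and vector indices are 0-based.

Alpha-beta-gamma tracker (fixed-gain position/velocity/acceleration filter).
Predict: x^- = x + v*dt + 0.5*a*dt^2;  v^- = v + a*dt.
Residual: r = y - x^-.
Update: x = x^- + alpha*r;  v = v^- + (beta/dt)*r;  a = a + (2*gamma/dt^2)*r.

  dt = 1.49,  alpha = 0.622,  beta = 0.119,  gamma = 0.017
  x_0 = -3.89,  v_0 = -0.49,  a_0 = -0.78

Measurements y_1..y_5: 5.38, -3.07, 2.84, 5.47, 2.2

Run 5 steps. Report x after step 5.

x_post = 0.6609

step 1: x_pred=-5.4859  r=10.8659  x^+=1.2727  v^+=-0.7844  a^+=-0.6136
step 2: x_pred=-0.5772  r=-2.4928  x^+=-2.1277  v^+=-1.8977  a^+=-0.6518
step 3: x_pred=-5.6788  r=8.5188  x^+=-0.3801  v^+=-2.1885  a^+=-0.5213
step 4: x_pred=-4.2197  r=9.6897  x^+=1.8073  v^+=-2.1914  a^+=-0.3729
step 5: x_pred=-1.8718  r=4.0718  x^+=0.6609  v^+=-2.4218  a^+=-0.3106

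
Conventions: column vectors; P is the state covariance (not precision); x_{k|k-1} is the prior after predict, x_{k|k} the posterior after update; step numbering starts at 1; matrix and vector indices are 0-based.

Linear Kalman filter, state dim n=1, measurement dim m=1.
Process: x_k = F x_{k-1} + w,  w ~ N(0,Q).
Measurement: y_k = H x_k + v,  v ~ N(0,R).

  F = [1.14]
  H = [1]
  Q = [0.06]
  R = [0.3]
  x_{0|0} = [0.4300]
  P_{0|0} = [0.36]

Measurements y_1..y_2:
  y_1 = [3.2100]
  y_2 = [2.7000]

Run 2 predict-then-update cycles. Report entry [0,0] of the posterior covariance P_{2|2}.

step 1: x^-=[0.4902]  P^-=[0.5279]  S=[0.8279]  K=[0.6376]  nu=[2.7198]  x^+=[2.2244]  P^+=[0.1913]
step 2: x^-=[2.5358]  P^-=[0.3086]  S=[0.6086]  K=[0.5071]  nu=[0.1642]  x^+=[2.6191]  P^+=[0.1521]

P_post[0,0] = 0.1521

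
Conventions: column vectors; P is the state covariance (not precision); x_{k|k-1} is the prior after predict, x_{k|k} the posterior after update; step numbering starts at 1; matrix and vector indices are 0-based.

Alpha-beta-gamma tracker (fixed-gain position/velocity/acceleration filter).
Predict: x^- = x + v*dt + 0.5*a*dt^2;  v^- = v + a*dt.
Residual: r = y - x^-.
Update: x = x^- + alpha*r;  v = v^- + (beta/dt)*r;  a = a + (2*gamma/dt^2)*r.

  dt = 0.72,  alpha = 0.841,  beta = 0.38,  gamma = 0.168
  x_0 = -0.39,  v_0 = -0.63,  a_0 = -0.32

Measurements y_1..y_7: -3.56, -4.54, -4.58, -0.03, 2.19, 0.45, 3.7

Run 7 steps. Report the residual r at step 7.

step 1: x_pred=-0.9265  r=-2.6335  x^+=-3.1413  v^+=-2.2503  a^+=-2.0269
step 2: x_pred=-5.2868  r=0.7468  x^+=-4.6587  v^+=-3.3155  a^+=-1.5428
step 3: x_pred=-7.4458  r=2.8658  x^+=-5.0357  v^+=-2.9138  a^+=0.3146
step 4: x_pred=-7.0520  r=7.0220  x^+=-1.1465  v^+=1.0188  a^+=4.8660
step 5: x_pred=0.8483  r=1.3417  x^+=1.9767  v^+=5.2304  a^+=5.7356
step 6: x_pred=7.2292  r=-6.7792  x^+=1.5279  v^+=5.7821  a^+=1.3416
step 7: x_pred=6.0388  r=-2.3388  x^+=4.0719  v^+=5.5137  a^+=-0.1742

resid = -2.3388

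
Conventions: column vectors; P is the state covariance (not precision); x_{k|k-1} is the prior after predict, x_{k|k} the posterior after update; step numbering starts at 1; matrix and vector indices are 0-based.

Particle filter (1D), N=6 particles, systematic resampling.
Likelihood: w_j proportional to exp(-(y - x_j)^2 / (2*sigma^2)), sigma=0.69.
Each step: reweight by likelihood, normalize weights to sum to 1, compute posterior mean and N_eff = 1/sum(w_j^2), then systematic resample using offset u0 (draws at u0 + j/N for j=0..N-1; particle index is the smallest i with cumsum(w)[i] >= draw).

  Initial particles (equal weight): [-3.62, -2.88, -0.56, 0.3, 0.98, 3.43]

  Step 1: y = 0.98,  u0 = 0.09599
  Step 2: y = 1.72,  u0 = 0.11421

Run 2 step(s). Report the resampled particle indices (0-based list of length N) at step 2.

step 1: w=[0.0000, 0.0000, 0.0487, 0.3620, 0.5882, 0.0011]  mean=0.6615  Neff=2.0859  idx=[3, 3, 4, 4, 4, 4]
step 2: w=[0.0483, 0.0483, 0.2259, 0.2259, 0.2259, 0.2259]  mean=0.9143  Neff=4.7915  idx=[2, 2, 3, 4, 5, 5]

resampled_idx = [2, 2, 3, 4, 5, 5]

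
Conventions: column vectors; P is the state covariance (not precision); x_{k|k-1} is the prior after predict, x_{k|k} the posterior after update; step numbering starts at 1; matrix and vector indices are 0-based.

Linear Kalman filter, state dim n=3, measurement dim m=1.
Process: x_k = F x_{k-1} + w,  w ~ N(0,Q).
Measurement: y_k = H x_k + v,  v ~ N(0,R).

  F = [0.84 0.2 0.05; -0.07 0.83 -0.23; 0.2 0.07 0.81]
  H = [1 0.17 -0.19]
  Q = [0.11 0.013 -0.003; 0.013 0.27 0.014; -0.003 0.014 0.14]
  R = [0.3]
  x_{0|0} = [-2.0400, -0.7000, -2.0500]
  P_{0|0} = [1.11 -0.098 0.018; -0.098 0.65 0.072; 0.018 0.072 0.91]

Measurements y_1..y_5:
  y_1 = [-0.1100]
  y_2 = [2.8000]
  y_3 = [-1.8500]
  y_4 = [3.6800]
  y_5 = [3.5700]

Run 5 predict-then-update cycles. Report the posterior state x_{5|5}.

step 1: x^-=[-1.9561, 0.0333, -2.1175]  P^-=[0.8915 -0.0257 0.2441; -0.0257 0.7558 -0.1037; 0.2441 -0.1037 0.7959]  S=[1.1473]  K=[0.7328; 0.1068; 0.0656]  nu=[1.4381]  x^+=[-0.9022, 0.1869, -2.0232]  P^+=[0.2754 -0.1155 0.1890; -0.1155 0.7428 -0.1117; 0.1890 -0.1117 0.7910]
step 2: x^-=[-0.8216, 0.6836, -1.8061]  P^-=[0.3108 -0.0045 0.1862; -0.0045 0.8870 -0.2054; 0.1862 -0.2054 0.7189]  S=[0.6034]  K=[0.4552; 0.3071; 0.0244]  nu=[3.1623]  x^+=[0.6179, 1.6547, -1.7289]  P^+=[0.1858 -0.0889 0.1795; -0.0889 0.8301 -0.2099; 0.1795 -0.2099 0.7186]
step 3: x^-=[0.7636, 1.7278, -1.1610]  P^-=[0.2571 0.0365 0.1494; 0.0365 0.9771 -0.2447; 0.1494 -0.2447 0.6548]  S=[0.5805]  K=[0.4048; 0.4292; -0.0287]  nu=[-3.1279]  x^+=[-0.5025, 0.3854, -1.0712]  P^+=[0.1620 -0.0643 0.1561; -0.0643 0.8701 -0.2376; 0.1561 -0.2376 0.6543]
step 4: x^-=[-0.3986, 0.6014, -0.9412]  P^-=[0.2475 0.0668 0.1250; 0.0668 1.0081 -0.2419; 0.1250 -0.2419 0.6019]  S=[0.5892]  K=[0.3990; 0.4822; -0.0517]  nu=[3.7975]  x^+=[1.1168, 2.4327, -1.1377]  P^+=[0.1537 -0.0466 0.1372; -0.0466 0.8710 -0.2272; 0.1372 -0.2272 0.6003]
step 5: x^-=[1.3678, 2.2027, -0.5279]  P^-=[0.2461 0.0839 0.1118; 0.0839 0.9991 -0.2201; 0.1118 -0.2201 0.5617]  S=[0.5955]  K=[0.4016; 0.4963; -0.0542]  nu=[1.7275]  x^+=[2.0614, 3.0600, -0.6216]  P^+=[0.1501 -0.0348 0.1248; -0.0348 0.8525 -0.2040; 0.1248 -0.2040 0.5599]

x_post = [2.0614, 3.0600, -0.6216]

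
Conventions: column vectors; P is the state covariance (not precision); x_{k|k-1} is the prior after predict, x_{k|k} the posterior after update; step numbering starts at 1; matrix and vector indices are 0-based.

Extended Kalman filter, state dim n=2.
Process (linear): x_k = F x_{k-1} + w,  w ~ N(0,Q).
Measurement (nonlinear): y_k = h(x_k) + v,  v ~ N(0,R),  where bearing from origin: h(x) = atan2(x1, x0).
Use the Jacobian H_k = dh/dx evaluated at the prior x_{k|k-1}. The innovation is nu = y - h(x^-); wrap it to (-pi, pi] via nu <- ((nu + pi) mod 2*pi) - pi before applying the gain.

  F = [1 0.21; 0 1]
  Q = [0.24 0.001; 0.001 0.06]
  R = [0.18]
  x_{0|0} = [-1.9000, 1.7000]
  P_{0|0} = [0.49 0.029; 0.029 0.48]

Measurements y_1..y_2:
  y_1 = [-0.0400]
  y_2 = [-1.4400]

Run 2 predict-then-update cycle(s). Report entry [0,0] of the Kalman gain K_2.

K[0,0] = -0.8637

step 1: x^-=[-1.5430, 1.7000]  P^-=[0.7633 0.1308; 0.1308 0.5400]  H_jac=[-0.3225 -0.2927]  S=[0.3304]  K=[-0.8611; -0.6062]  nu=[-2.3478]  x^+=[0.4787, 3.1232]  P^+=[0.5184 -0.0416; -0.0416 0.4186]
step 2: x^-=[1.1346, 3.1232]  P^-=[0.7593 0.0473; 0.0473 0.4786]  H_jac=[-0.2829 0.1028]  S=[0.2431]  K=[-0.8637; 0.1473]  nu=[-2.6623]  x^+=[3.4340, 2.7309]  P^+=[0.5780 0.0782; 0.0782 0.4733]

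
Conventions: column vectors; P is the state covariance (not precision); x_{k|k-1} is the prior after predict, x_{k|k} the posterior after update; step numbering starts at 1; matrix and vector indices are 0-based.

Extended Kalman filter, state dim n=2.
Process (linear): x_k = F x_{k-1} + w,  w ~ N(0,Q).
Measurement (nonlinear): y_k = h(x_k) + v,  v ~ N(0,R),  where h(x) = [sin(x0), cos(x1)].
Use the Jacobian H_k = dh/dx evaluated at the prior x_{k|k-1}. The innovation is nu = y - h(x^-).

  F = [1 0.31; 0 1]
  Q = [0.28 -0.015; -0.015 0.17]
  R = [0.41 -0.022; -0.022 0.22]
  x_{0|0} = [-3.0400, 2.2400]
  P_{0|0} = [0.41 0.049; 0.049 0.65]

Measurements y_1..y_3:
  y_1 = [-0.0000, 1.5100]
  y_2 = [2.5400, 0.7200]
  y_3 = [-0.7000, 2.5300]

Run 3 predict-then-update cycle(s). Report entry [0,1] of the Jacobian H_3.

H_jac[0,1] = 0.0000

step 1: x^-=[-2.3456, 2.2400]  P^-=[0.7828 0.2355; 0.2355 0.8200]  H_jac=[-0.6996 0.0000; 0.0000 -0.7843]  S=[0.7931 0.1072; 0.1072 0.7244]  K=[-0.6694 -0.1559; -0.0895 -0.8745]  nu=[0.7146, 2.1304]  x^+=[-3.1561, 0.3129]  P^+=[0.3874 0.0250; 0.0250 0.2428]
step 2: x^-=[-3.0590, 0.3129]  P^-=[0.7062 0.0852; 0.0852 0.4128]  H_jac=[-0.9966 0.0000; 0.0000 -0.3079]  S=[1.1114 0.0041; 0.0041 0.2591]  K=[-0.6329 -0.0911; -0.0746 -0.4892]  nu=[2.6225, -0.2314]  x^+=[-4.6978, 0.2306]  P^+=[0.2584 0.0199; 0.0199 0.3443]
step 3: x^-=[-4.6263, 0.2306]  P^-=[0.5838 0.1116; 0.1116 0.5143]  H_jac=[-0.0860 0.0000; 0.0000 -0.2285]  S=[0.4143 -0.0198; -0.0198 0.2469]  K=[-0.1266 -0.1135; -0.0461 -0.4798]  nu=[-1.6963, 1.5565]  x^+=[-4.5882, -0.4380]  P^+=[0.5745 0.0971; 0.0971 0.4575]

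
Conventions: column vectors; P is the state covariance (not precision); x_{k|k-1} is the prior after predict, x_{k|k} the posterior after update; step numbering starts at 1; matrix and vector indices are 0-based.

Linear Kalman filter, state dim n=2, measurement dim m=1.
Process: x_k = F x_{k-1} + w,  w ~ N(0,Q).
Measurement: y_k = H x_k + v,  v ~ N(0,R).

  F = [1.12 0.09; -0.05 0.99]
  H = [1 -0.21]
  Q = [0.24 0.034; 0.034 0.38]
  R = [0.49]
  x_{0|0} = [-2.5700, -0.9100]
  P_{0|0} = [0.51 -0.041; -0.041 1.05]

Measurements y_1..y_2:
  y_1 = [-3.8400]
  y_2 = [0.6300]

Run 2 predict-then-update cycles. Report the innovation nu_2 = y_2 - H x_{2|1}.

innov = [4.6325]

step 1: x^-=[-2.9603, -0.7724]  P^-=[0.8800 0.0537; 0.0537 1.4144]  S=[1.4098]  K=[0.6162; -0.1726]  nu=[-1.0419]  x^+=[-3.6023, -0.5926]  P^+=[0.3447 0.2036; 0.2036 1.3724]
step 2: x^-=[-4.0879, -0.4065]  P^-=[0.7246 0.3619; 0.3619 1.7058]  S=[1.1378]  K=[0.5700; 0.0032]  nu=[4.6325]  x^+=[-1.4473, -0.3917]  P^+=[0.3549 0.3598; 0.3598 1.7058]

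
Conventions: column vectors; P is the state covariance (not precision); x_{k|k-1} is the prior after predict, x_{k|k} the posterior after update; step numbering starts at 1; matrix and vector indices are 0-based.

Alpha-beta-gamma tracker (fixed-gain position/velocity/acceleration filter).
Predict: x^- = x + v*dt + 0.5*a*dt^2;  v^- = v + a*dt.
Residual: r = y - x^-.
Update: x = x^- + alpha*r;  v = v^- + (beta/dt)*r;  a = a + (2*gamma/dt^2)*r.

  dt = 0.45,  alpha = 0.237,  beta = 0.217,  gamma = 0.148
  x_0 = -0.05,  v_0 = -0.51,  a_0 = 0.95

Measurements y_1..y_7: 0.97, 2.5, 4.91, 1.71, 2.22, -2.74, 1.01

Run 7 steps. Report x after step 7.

step 1: x_pred=-0.1833  r=1.1533  x^+=0.0900  v^+=0.4737  a^+=2.6358
step 2: x_pred=0.5700  r=1.9300  x^+=1.0274  v^+=2.5904  a^+=5.4569
step 3: x_pred=2.7457  r=2.1643  x^+=3.2586  v^+=6.0897  a^+=8.6206
step 4: x_pred=6.8718  r=-5.1618  x^+=5.6485  v^+=7.4799  a^+=1.0754
step 5: x_pred=9.1233  r=-6.9033  x^+=7.4872  v^+=4.6349  a^+=-9.0153
step 6: x_pred=8.6601  r=-11.4001  x^+=5.9583  v^+=-4.9194  a^+=-25.6792
step 7: x_pred=1.1445  r=-0.1345  x^+=1.1126  v^+=-16.5399  a^+=-25.8758

x_post = 1.1126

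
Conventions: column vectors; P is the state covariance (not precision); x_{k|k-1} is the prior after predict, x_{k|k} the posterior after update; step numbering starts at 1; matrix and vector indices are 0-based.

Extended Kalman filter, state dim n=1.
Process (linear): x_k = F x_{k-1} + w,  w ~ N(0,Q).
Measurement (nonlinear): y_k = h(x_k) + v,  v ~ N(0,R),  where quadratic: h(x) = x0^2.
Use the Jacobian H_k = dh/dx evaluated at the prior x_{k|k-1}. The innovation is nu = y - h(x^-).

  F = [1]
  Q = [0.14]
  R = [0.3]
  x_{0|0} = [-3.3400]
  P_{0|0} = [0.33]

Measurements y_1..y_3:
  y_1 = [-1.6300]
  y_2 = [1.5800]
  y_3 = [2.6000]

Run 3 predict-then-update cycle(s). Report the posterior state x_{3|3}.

step 1: x^-=[-3.3400]  P^-=[0.4700]  H_jac=[-6.6800]  S=[21.2725]  K=[-0.1476]  nu=[-12.7856]  x^+=[-1.4530]  P^+=[0.0066]
step 2: x^-=[-1.4530]  P^-=[0.1466]  H_jac=[-2.9060]  S=[1.5382]  K=[-0.2770]  nu=[-0.5312]  x^+=[-1.3058]  P^+=[0.0286]
step 3: x^-=[-1.3058]  P^-=[0.1686]  H_jac=[-2.6117]  S=[1.4500]  K=[-0.3037]  nu=[0.8948]  x^+=[-1.5776]  P^+=[0.0349]

x_post = [-1.5776]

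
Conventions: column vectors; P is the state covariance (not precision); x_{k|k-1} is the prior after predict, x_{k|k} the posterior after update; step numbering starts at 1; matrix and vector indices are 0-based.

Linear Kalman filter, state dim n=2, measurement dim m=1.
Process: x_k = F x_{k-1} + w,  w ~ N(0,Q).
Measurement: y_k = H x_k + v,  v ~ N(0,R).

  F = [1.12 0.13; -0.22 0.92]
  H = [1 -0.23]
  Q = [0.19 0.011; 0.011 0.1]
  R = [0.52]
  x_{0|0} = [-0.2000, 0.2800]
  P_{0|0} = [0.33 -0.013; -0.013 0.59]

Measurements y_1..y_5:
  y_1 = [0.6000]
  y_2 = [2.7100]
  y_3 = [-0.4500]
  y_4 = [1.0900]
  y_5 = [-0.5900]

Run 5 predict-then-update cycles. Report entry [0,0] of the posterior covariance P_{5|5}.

P_post[0,0] = 0.3054

step 1: x^-=[-0.1876, 0.3016]  P^-=[0.6101 -0.0128; -0.0128 0.6206]  S=[1.1688]  K=[0.5245; -0.1330]  nu=[0.8570]  x^+=[0.2619, 0.1876]  P^+=[0.2886 0.0688; 0.0688 0.5999]
step 2: x^-=[0.3177, 0.1150]  P^-=[0.5822 0.0806; 0.0806 0.5939]  S=[1.0965]  K=[0.5140; -0.0511]  nu=[2.4187]  x^+=[1.5610, -0.0086]  P^+=[0.2924 0.1094; 0.1094 0.5910]
step 3: x^-=[1.7472, -0.3514]  P^-=[0.5987 0.1192; 0.1192 0.5701]  S=[1.0940]  K=[0.5222; -0.0109]  nu=[-2.2780]  x^+=[0.5577, -0.3265]  P^+=[0.3004 0.1254; 0.1254 0.5700]
step 4: x^-=[0.5821, -0.4231]  P^-=[0.6130 0.1308; 0.1308 0.5462]  S=[1.1017]  K=[0.5291; 0.0047]  nu=[0.4106]  x^+=[0.7994, -0.4211]  P^+=[0.3046 0.1281; 0.1281 0.5462]
step 5: x^-=[0.8405, -0.5633]  P^-=[0.6186 0.1296; 0.1296 0.5252]  S=[1.1068]  K=[0.5320; 0.0079]  nu=[-1.5601]  x^+=[0.0106, -0.5757]  P^+=[0.3054 0.1249; 0.1249 0.5251]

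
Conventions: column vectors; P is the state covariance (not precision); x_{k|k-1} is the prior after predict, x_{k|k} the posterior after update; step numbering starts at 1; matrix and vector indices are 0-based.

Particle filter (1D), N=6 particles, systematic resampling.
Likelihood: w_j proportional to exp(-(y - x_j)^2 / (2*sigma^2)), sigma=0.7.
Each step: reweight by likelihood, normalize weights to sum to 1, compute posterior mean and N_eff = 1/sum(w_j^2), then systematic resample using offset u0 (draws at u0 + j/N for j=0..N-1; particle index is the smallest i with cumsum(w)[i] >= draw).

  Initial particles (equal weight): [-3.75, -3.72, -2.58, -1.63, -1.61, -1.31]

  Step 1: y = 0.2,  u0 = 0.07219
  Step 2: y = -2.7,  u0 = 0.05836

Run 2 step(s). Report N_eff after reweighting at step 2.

step 1: w=[0.0000, 0.0000, 0.0023, 0.1974, 0.2127, 0.5876]  mean=-1.4399  Neff=2.3282  idx=[3, 4, 4, 5, 5, 5]
step 2: w=[0.2349, 0.2248, 0.2248, 0.1052, 0.1052, 0.1052]  mean=-1.5200  Neff=5.2797  idx=[0, 0, 1, 2, 3, 4]

N_eff = 5.2797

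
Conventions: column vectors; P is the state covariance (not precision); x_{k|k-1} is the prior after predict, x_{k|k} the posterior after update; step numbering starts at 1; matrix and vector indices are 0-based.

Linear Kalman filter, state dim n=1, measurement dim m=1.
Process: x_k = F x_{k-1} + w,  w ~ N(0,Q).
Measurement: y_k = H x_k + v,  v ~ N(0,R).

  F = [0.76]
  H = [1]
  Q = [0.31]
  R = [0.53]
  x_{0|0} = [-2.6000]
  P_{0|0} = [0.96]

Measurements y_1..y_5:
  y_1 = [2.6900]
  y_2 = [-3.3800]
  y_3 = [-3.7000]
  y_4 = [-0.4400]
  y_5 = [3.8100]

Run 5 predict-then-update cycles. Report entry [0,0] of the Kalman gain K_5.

step 1: x^-=[-1.9760]  P^-=[0.8645]  S=[1.3945]  K=[0.6199]  nu=[4.6660]  x^+=[0.9166]  P^+=[0.3286]
step 2: x^-=[0.6966]  P^-=[0.4998]  S=[1.0298]  K=[0.4853]  nu=[-4.0766]  x^+=[-1.2819]  P^+=[0.2572]
step 3: x^-=[-0.9742]  P^-=[0.4586]  S=[0.9886]  K=[0.4639]  nu=[-2.7258]  x^+=[-2.2386]  P^+=[0.2459]
step 4: x^-=[-1.7014]  P^-=[0.4520]  S=[0.9820]  K=[0.4603]  nu=[1.2614]  x^+=[-1.1208]  P^+=[0.2440]
step 5: x^-=[-0.8518]  P^-=[0.4509]  S=[0.9809]  K=[0.4597]  nu=[4.6618]  x^+=[1.2912]  P^+=[0.2436]

K[0,0] = 0.4597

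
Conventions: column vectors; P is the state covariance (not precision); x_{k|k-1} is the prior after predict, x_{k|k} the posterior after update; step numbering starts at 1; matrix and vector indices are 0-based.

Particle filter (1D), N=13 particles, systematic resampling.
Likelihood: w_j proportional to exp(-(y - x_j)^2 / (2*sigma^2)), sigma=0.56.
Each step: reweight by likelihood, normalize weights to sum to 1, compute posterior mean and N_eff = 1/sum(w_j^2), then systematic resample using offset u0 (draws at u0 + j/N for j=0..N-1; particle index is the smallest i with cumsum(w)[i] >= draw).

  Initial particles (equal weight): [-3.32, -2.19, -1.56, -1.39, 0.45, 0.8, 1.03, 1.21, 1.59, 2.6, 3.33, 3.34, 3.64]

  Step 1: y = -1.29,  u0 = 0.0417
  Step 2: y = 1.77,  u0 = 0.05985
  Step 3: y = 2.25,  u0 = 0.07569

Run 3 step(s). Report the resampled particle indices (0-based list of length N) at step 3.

resampled_idx = [1, 2, 3, 4, 5, 6, 7, 8, 9, 10, 11, 12, 12]

step 1: w=[0.0006, 0.1273, 0.4122, 0.4557, 0.0037, 0.0004, 0.0001, 0.0000, 0.0000, 0.0000, 0.0000, 0.0000, 0.0000]  mean=-1.5551  Neff=2.5398  idx=[1, 1, 2, 2, 2, 2, 2, 3, 3, 3, 3, 3, 3]
step 2: w=[0.0000, 0.0000, 0.0251, 0.0251, 0.0251, 0.0251, 0.0251, 0.1457, 0.1457, 0.1457, 0.1457, 0.1457, 0.1457]  mean=-1.4114  Neff=7.6569  idx=[4, 7, 7, 8, 8, 9, 9, 10, 10, 11, 11, 12, 12]
step 3: w=[0.0109, 0.0824, 0.0824, 0.0824, 0.0824, 0.0824, 0.0824, 0.0824, 0.0824, 0.0824, 0.0824, 0.0824, 0.0824]  mean=-1.3919  Neff=12.2490  idx=[1, 2, 3, 4, 5, 6, 7, 8, 9, 10, 11, 12, 12]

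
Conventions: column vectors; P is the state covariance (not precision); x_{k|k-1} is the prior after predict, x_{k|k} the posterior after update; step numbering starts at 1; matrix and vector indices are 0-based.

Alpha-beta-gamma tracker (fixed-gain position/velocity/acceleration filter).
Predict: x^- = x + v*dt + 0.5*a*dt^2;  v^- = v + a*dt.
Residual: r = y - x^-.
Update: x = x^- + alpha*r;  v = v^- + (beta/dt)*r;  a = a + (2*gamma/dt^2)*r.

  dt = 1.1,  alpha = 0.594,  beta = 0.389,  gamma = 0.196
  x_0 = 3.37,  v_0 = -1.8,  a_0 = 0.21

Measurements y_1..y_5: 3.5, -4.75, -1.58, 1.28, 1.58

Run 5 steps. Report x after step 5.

step 1: x_pred=1.5171  r=1.9829  x^+=2.6949  v^+=-0.8678  a^+=0.8524
step 2: x_pred=2.2561  r=-7.0061  x^+=-1.9055  v^+=-2.4077  a^+=-1.4173
step 3: x_pred=-5.4115  r=3.8315  x^+=-3.1356  v^+=-2.6118  a^+=-0.1761
step 4: x_pred=-6.1151  r=7.3951  x^+=-1.7224  v^+=-0.1903  a^+=2.2197
step 5: x_pred=-0.5888  r=2.1688  x^+=0.6995  v^+=3.0184  a^+=2.9223

x_post = 0.6995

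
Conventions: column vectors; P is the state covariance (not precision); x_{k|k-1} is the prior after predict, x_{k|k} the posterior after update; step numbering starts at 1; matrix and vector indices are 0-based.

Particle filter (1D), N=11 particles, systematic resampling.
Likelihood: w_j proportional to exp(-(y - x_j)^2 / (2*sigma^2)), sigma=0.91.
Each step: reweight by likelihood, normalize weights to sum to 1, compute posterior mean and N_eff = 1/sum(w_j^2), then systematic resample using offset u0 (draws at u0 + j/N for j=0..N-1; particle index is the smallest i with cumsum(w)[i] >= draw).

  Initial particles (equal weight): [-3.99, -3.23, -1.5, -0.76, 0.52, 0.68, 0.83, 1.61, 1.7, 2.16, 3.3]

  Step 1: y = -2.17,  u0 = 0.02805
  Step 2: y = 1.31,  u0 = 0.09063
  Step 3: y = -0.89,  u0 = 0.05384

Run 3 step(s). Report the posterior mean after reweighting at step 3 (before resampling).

step 1: w=[0.0782, 0.2931, 0.4405, 0.1739, 0.0073, 0.0043, 0.0025, 0.0001, 0.0001, 0.0000, 0.0000]  mean=-2.0425  Neff=3.1606  idx=[0, 1, 1, 1, 2, 2, 2, 2, 2, 3, 3]
step 2: w=[0.0000, 0.0000, 0.0000, 0.0000, 0.0441, 0.0441, 0.0441, 0.0441, 0.0441, 0.3898, 0.3898]  mean=-0.9231  Neff=3.1882  idx=[6, 8, 9, 9, 9, 9, 10, 10, 10, 10, 10]
step 3: w=[0.0760, 0.0760, 0.0942, 0.0942, 0.0942, 0.0942, 0.0942, 0.0942, 0.0942, 0.0942, 0.0942]  mean=-0.8725  Neff=10.9349  idx=[0, 1, 2, 3, 4, 5, 6, 7, 8, 9, 10]

post_mean = -0.8725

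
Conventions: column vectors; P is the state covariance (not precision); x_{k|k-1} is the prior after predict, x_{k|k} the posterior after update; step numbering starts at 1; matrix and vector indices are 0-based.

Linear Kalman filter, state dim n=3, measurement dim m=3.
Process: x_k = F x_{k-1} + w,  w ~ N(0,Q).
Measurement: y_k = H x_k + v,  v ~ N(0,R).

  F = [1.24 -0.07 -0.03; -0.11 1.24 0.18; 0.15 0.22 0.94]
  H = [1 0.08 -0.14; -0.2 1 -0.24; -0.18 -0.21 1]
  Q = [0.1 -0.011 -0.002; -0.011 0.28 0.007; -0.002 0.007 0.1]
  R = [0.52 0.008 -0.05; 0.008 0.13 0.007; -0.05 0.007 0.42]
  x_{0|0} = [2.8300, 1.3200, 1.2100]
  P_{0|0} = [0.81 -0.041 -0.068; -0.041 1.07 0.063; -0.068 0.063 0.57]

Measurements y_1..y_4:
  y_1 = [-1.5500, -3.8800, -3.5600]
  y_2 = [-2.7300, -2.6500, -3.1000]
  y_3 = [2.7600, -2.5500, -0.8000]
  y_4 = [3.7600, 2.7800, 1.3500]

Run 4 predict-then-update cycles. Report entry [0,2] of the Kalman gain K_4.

K[0,2] = 0.0810

step 1: x^-=[3.3805, 1.5433, 1.8523]  P^-=[1.3637 -0.2993 0.0218; -0.2993 1.9955 0.4565; 0.0218 0.4565 0.6778]  S=[1.8455 -0.4542 -0.2844; -0.4542 2.1218 -0.0083; -0.2844 -0.0083 1.0078]  K=[0.6999 -0.1221 0.0370; 0.1446 0.9485 0.1392; 0.1139 0.1631 0.6070]  nu=[-4.7946, -4.3026, -4.4797]  x^+=[0.3843, -3.8544, -2.1152]  P^+=[0.3635 0.0774 0.0614; 0.0774 0.1666 0.1068; 0.0614 0.1068 0.2839]
step 2: x^-=[0.8098, -5.2025, -2.7786]  P^-=[0.6425 0.0516 0.1389; 0.0516 0.5738 0.2310; 0.1389 0.2310 0.4337]  S=[1.1389 -0.0754 -0.0799; -0.0754 0.6363 0.0193; -0.0799 0.0193 0.7567]  K=[0.5488 -0.1105 0.0772; 0.1197 0.8088 0.1258; 0.1293 0.1564 0.4856]  nu=[-3.5126, 2.0476, -1.2682]  x^+=[-1.4420, -4.1262, -3.5284]  P^+=[0.2852 0.0642 0.0690; 0.0642 0.1424 0.0939; 0.0690 0.0939 0.2307]
step 3: x^-=[-1.3933, -5.5929, -4.4407]  P^-=[0.5235 0.0466 0.1325; 0.0466 0.5315 0.1985; 0.1325 0.1985 0.3797]  S=[1.0203 -0.0552 -0.0592; -0.0552 0.6031 0.0044; -0.0592 0.0044 0.7126]  K=[0.4977 -0.1040 0.0820; 0.1099 0.7961 0.1144; 0.1272 0.1425 0.4506]  nu=[3.9791, 1.6985, 2.2154]  x^+=[0.5919, -3.5503, -2.6943]  P^+=[0.2586 0.0590 0.0678; 0.0590 0.1380 0.0877; 0.0678 0.0877 0.2145]
step 4: x^-=[1.0633, -4.9524, -3.2249]  P^-=[0.4836 0.0428 0.1257; 0.0428 0.5227 0.1868; 0.1257 0.1868 0.3613]  S=[0.9815 -0.0491 -0.0567; -0.0491 0.5982 -0.0015; -0.0567 -0.0015 0.6996]  K=[0.4779 -0.1012 0.0810; 0.1055 0.7935 0.1093; 0.1239 0.1365 0.4384]  nu=[2.6414, 7.1711, 3.7263]  x^+=[1.9013, 1.4242, -0.2849]  P^+=[0.2484 0.0567 0.0660; 0.0567 0.1365 0.0851; 0.0660 0.0851 0.2086]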